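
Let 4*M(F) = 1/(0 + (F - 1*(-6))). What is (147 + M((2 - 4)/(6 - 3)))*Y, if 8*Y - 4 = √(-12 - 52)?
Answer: 9411/128 + 9411*I/64 ≈ 73.523 + 147.05*I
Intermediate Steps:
Y = ½ + I (Y = ½ + √(-12 - 52)/8 = ½ + √(-64)/8 = ½ + (8*I)/8 = ½ + I ≈ 0.5 + 1.0*I)
M(F) = 1/(4*(6 + F)) (M(F) = 1/(4*(0 + (F - 1*(-6)))) = 1/(4*(0 + (F + 6))) = 1/(4*(0 + (6 + F))) = 1/(4*(6 + F)))
(147 + M((2 - 4)/(6 - 3)))*Y = (147 + 1/(4*(6 + (2 - 4)/(6 - 3))))*(½ + I) = (147 + 1/(4*(6 - 2/3)))*(½ + I) = (147 + 1/(4*(6 - 2*⅓)))*(½ + I) = (147 + 1/(4*(6 - ⅔)))*(½ + I) = (147 + 1/(4*(16/3)))*(½ + I) = (147 + (¼)*(3/16))*(½ + I) = (147 + 3/64)*(½ + I) = 9411*(½ + I)/64 = 9411/128 + 9411*I/64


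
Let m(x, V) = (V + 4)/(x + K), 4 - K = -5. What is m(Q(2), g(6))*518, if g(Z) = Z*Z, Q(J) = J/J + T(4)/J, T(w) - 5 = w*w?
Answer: 41440/41 ≈ 1010.7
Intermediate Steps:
K = 9 (K = 4 - 1*(-5) = 4 + 5 = 9)
T(w) = 5 + w² (T(w) = 5 + w*w = 5 + w²)
Q(J) = 1 + 21/J (Q(J) = J/J + (5 + 4²)/J = 1 + (5 + 16)/J = 1 + 21/J)
g(Z) = Z²
m(x, V) = (4 + V)/(9 + x) (m(x, V) = (V + 4)/(x + 9) = (4 + V)/(9 + x))
m(Q(2), g(6))*518 = ((4 + 6²)/(9 + (21 + 2)/2))*518 = ((4 + 36)/(9 + (½)*23))*518 = (40/(9 + 23/2))*518 = (40/(41/2))*518 = ((2/41)*40)*518 = (80/41)*518 = 41440/41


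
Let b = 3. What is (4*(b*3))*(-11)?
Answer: -396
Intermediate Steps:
(4*(b*3))*(-11) = (4*(3*3))*(-11) = (4*9)*(-11) = 36*(-11) = -396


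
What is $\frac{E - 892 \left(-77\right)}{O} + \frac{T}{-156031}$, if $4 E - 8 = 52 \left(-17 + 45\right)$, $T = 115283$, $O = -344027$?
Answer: $- \frac{50434405191}{53678876837} \approx -0.93956$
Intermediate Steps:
$E = 366$ ($E = 2 + \frac{52 \left(-17 + 45\right)}{4} = 2 + \frac{52 \cdot 28}{4} = 2 + \frac{1}{4} \cdot 1456 = 2 + 364 = 366$)
$\frac{E - 892 \left(-77\right)}{O} + \frac{T}{-156031} = \frac{366 - 892 \left(-77\right)}{-344027} + \frac{115283}{-156031} = \left(366 - -68684\right) \left(- \frac{1}{344027}\right) + 115283 \left(- \frac{1}{156031}\right) = \left(366 + 68684\right) \left(- \frac{1}{344027}\right) - \frac{115283}{156031} = 69050 \left(- \frac{1}{344027}\right) - \frac{115283}{156031} = - \frac{69050}{344027} - \frac{115283}{156031} = - \frac{50434405191}{53678876837}$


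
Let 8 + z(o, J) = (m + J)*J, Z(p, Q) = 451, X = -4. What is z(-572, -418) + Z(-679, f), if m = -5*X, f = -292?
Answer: 166807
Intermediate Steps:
m = 20 (m = -5*(-4) = 20)
z(o, J) = -8 + J*(20 + J) (z(o, J) = -8 + (20 + J)*J = -8 + J*(20 + J))
z(-572, -418) + Z(-679, f) = (-8 + (-418)² + 20*(-418)) + 451 = (-8 + 174724 - 8360) + 451 = 166356 + 451 = 166807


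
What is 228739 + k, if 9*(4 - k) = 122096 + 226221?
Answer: 1710370/9 ≈ 1.9004e+5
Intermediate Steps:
k = -348281/9 (k = 4 - (122096 + 226221)/9 = 4 - ⅑*348317 = 4 - 348317/9 = -348281/9 ≈ -38698.)
228739 + k = 228739 - 348281/9 = 1710370/9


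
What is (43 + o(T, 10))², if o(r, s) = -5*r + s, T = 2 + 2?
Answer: 1089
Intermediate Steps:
T = 4
o(r, s) = s - 5*r
(43 + o(T, 10))² = (43 + (10 - 5*4))² = (43 + (10 - 20))² = (43 - 10)² = 33² = 1089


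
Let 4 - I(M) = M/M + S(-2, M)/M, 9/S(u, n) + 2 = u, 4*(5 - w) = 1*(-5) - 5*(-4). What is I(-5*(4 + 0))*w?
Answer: 231/64 ≈ 3.6094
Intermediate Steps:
w = 5/4 (w = 5 - (1*(-5) - 5*(-4))/4 = 5 - (-5 + 20)/4 = 5 - ¼*15 = 5 - 15/4 = 5/4 ≈ 1.2500)
S(u, n) = 9/(-2 + u)
I(M) = 3 + 9/(4*M) (I(M) = 4 - (M/M + (9/(-2 - 2))/M) = 4 - (1 + (9/(-4))/M) = 4 - (1 + (9*(-¼))/M) = 4 - (1 - 9/(4*M)) = 4 + (-1 + 9/(4*M)) = 3 + 9/(4*M))
I(-5*(4 + 0))*w = (3 + 9/(4*((-5*(4 + 0)))))*(5/4) = (3 + 9/(4*((-5*4))))*(5/4) = (3 + (9/4)/(-20))*(5/4) = (3 + (9/4)*(-1/20))*(5/4) = (3 - 9/80)*(5/4) = (231/80)*(5/4) = 231/64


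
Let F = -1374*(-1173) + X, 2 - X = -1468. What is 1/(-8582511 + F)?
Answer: -1/6969339 ≈ -1.4349e-7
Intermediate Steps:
X = 1470 (X = 2 - 1*(-1468) = 2 + 1468 = 1470)
F = 1613172 (F = -1374*(-1173) + 1470 = 1611702 + 1470 = 1613172)
1/(-8582511 + F) = 1/(-8582511 + 1613172) = 1/(-6969339) = -1/6969339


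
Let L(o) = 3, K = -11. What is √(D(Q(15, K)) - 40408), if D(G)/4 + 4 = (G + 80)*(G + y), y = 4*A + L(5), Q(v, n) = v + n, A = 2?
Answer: 2*I*√8846 ≈ 188.11*I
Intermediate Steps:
Q(v, n) = n + v
y = 11 (y = 4*2 + 3 = 8 + 3 = 11)
D(G) = -16 + 4*(11 + G)*(80 + G) (D(G) = -16 + 4*((G + 80)*(G + 11)) = -16 + 4*((80 + G)*(11 + G)) = -16 + 4*((11 + G)*(80 + G)) = -16 + 4*(11 + G)*(80 + G))
√(D(Q(15, K)) - 40408) = √((3504 + 4*(-11 + 15)² + 364*(-11 + 15)) - 40408) = √((3504 + 4*4² + 364*4) - 40408) = √((3504 + 4*16 + 1456) - 40408) = √((3504 + 64 + 1456) - 40408) = √(5024 - 40408) = √(-35384) = 2*I*√8846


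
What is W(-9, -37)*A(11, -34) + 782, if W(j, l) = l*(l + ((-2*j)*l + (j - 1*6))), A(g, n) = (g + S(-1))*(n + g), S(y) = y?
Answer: -6109398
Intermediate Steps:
A(g, n) = (-1 + g)*(g + n) (A(g, n) = (g - 1)*(n + g) = (-1 + g)*(g + n))
W(j, l) = l*(-6 + j + l - 2*j*l) (W(j, l) = l*(l + (-2*j*l + (j - 6))) = l*(l + (-2*j*l + (-6 + j))) = l*(l + (-6 + j - 2*j*l)) = l*(-6 + j + l - 2*j*l))
W(-9, -37)*A(11, -34) + 782 = (-37*(-6 - 9 - 37 - 2*(-9)*(-37)))*(11² - 1*11 - 1*(-34) + 11*(-34)) + 782 = (-37*(-6 - 9 - 37 - 666))*(121 - 11 + 34 - 374) + 782 = -37*(-718)*(-230) + 782 = 26566*(-230) + 782 = -6110180 + 782 = -6109398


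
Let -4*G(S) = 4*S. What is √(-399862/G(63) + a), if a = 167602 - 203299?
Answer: I*√12943343/21 ≈ 171.32*I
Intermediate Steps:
G(S) = -S
a = -35697
√(-399862/G(63) + a) = √(-399862/((-1*63)) - 35697) = √(-399862/(-63) - 35697) = √(-399862*(-1/63) - 35697) = √(399862/63 - 35697) = √(-1849049/63) = I*√12943343/21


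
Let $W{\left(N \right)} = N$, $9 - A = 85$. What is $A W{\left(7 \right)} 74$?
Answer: $-39368$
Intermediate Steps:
$A = -76$ ($A = 9 - 85 = -76$)
$A W{\left(7 \right)} 74 = \left(-76\right) 7 \cdot 74 = \left(-532\right) 74 = -39368$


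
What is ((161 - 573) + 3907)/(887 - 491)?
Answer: 1165/132 ≈ 8.8258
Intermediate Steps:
((161 - 573) + 3907)/(887 - 491) = (-412 + 3907)/396 = 3495*(1/396) = 1165/132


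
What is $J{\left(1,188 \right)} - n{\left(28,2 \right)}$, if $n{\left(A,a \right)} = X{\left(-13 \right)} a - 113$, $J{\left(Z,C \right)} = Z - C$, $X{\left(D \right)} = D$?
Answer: $-48$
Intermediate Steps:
$n{\left(A,a \right)} = -113 - 13 a$ ($n{\left(A,a \right)} = - 13 a - 113 = -113 - 13 a$)
$J{\left(1,188 \right)} - n{\left(28,2 \right)} = \left(1 - 188\right) - \left(-113 - 26\right) = -187 - -139 = -187 + 139 = -48$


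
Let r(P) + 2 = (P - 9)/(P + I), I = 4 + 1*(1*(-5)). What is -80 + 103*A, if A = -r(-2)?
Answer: -755/3 ≈ -251.67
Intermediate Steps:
I = -1 (I = 4 + 1*(-5) = 4 - 5 = -1)
r(P) = -2 + (-9 + P)/(-1 + P) (r(P) = -2 + (P - 9)/(P - 1) = -2 + (-9 + P)/(-1 + P))
A = -5/3 (A = -(-7 - 1*(-2))/(-1 - 2) = -(-7 + 2)/(-3) = -(-1)*(-5)/3 = -1*5/3 = -5/3 ≈ -1.6667)
-80 + 103*A = -80 + 103*(-5/3) = -80 - 515/3 = -755/3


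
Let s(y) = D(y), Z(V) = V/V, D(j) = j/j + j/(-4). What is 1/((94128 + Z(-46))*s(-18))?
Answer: 2/1035419 ≈ 1.9316e-6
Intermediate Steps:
D(j) = 1 - j/4 (D(j) = 1 + j*(-¼) = 1 - j/4)
Z(V) = 1
s(y) = 1 - y/4
1/((94128 + Z(-46))*s(-18)) = 1/((94128 + 1)*(1 - ¼*(-18))) = 1/(94129*(1 + 9/2)) = 1/(94129*(11/2)) = (1/94129)*(2/11) = 2/1035419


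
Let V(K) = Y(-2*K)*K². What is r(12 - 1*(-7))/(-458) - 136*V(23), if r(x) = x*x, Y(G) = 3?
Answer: -98851417/458 ≈ -2.1583e+5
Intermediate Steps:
r(x) = x²
V(K) = 3*K²
r(12 - 1*(-7))/(-458) - 136*V(23) = (12 - 1*(-7))²/(-458) - 408*23² = (12 + 7)²*(-1/458) - 408*529 = 19²*(-1/458) - 136*1587 = 361*(-1/458) - 215832 = -361/458 - 215832 = -98851417/458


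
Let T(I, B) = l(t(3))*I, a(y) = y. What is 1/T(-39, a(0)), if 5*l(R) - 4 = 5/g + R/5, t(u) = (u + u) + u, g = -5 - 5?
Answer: -50/2067 ≈ -0.024190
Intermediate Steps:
g = -10
t(u) = 3*u (t(u) = 2*u + u = 3*u)
l(R) = 7/10 + R/25 (l(R) = ⅘ + (5/(-10) + R/5)/5 = ⅘ + (5*(-⅒) + R*(⅕))/5 = ⅘ + (-½ + R/5)/5 = ⅘ + (-⅒ + R/25) = 7/10 + R/25)
T(I, B) = 53*I/50 (T(I, B) = (7/10 + (3*3)/25)*I = (7/10 + (1/25)*9)*I = (7/10 + 9/25)*I = 53*I/50)
1/T(-39, a(0)) = 1/((53/50)*(-39)) = 1/(-2067/50) = -50/2067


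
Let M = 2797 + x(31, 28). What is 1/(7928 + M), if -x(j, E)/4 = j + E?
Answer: 1/10489 ≈ 9.5338e-5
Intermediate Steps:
x(j, E) = -4*E - 4*j (x(j, E) = -4*(j + E) = -4*(E + j) = -4*E - 4*j)
M = 2561 (M = 2797 + (-4*28 - 4*31) = 2797 + (-112 - 124) = 2797 - 236 = 2561)
1/(7928 + M) = 1/(7928 + 2561) = 1/10489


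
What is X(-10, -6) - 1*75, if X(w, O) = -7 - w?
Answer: -72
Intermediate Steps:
X(-10, -6) - 1*75 = (-7 - 1*(-10)) - 1*75 = (-7 + 10) - 75 = 3 - 75 = -72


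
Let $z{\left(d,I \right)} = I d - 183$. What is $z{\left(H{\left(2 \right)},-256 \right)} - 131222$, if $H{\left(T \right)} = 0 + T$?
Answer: $-131917$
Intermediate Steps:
$H{\left(T \right)} = T$
$z{\left(d,I \right)} = -183 + I d$
$z{\left(H{\left(2 \right)},-256 \right)} - 131222 = \left(-183 - 512\right) - 131222 = -695 - 131222 = -131917$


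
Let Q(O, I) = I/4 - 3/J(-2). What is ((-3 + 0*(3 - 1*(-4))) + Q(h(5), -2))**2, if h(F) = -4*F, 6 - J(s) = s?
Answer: 961/64 ≈ 15.016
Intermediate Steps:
J(s) = 6 - s
Q(O, I) = -3/8 + I/4 (Q(O, I) = I/4 - 3/(6 - 1*(-2)) = I*(1/4) - 3/(6 + 2) = I/4 - 3/8 = -3/8 + I/4)
((-3 + 0*(3 - 1*(-4))) + Q(h(5), -2))**2 = ((-3 + 0*(3 - 1*(-4))) + (-3/8 + (1/4)*(-2)))**2 = ((-3 + 0*(3 + 4)) + (-3/8 - 1/2))**2 = ((-3 + 0*7) - 7/8)**2 = ((-3 + 0) - 7/8)**2 = (-3 - 7/8)**2 = (-31/8)**2 = 961/64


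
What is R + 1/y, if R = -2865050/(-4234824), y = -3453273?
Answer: 549655309657/812444632164 ≈ 0.67655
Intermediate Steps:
R = 1432525/2117412 (R = -2865050*(-1/4234824) = 1432525/2117412 ≈ 0.67655)
R + 1/y = 1432525/2117412 + 1/(-3453273) = 1432525/2117412 - 1/3453273 = 549655309657/812444632164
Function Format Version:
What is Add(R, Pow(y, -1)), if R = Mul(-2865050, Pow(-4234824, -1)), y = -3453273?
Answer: Rational(549655309657, 812444632164) ≈ 0.67655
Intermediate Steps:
R = Rational(1432525, 2117412) (R = Mul(-2865050, Rational(-1, 4234824)) = Rational(1432525, 2117412) ≈ 0.67655)
Add(R, Pow(y, -1)) = Add(Rational(1432525, 2117412), Pow(-3453273, -1)) = Add(Rational(1432525, 2117412), Rational(-1, 3453273)) = Rational(549655309657, 812444632164)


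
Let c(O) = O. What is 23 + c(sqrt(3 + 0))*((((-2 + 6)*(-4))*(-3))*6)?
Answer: 23 + 288*sqrt(3) ≈ 521.83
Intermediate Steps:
23 + c(sqrt(3 + 0))*((((-2 + 6)*(-4))*(-3))*6) = 23 + sqrt(3 + 0)*((((-2 + 6)*(-4))*(-3))*6) = 23 + sqrt(3)*(((4*(-4))*(-3))*6) = 23 + sqrt(3)*(-16*(-3)*6) = 23 + sqrt(3)*(48*6) = 23 + sqrt(3)*288 = 23 + 288*sqrt(3)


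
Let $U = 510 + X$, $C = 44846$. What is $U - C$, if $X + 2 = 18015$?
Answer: $-26323$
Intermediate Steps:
$X = 18013$ ($X = -2 + 18015 = 18013$)
$U = 18523$ ($U = 510 + 18013 = 18523$)
$U - C = 18523 - 44846 = -26323$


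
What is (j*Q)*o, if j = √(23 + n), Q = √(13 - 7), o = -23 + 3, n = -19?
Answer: -40*√6 ≈ -97.980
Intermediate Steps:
o = -20
Q = √6 ≈ 2.4495
j = 2 (j = √(23 - 19) = √4 = 2)
(j*Q)*o = (2*√6)*(-20) = -40*√6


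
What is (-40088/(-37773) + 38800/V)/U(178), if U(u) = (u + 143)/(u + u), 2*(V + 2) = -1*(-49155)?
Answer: 1744951831328/595962412083 ≈ 2.9280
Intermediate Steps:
V = 49151/2 (V = -2 + (-1*(-49155))/2 = -2 + (½)*49155 = -2 + 49155/2 = 49151/2 ≈ 24576.)
U(u) = (143 + u)/(2*u) (U(u) = (143 + u)/((2*u)) = (143 + u)*(1/(2*u)) = (143 + u)/(2*u))
(-40088/(-37773) + 38800/V)/U(178) = (-40088/(-37773) + 38800/(49151/2))/(((½)*(143 + 178)/178)) = (-40088*(-1/37773) + 38800*(2/49151))/(((½)*(1/178)*321)) = (40088/37773 + 77600/49151)/(321/356) = (4901550088/1856580723)*(356/321) = 1744951831328/595962412083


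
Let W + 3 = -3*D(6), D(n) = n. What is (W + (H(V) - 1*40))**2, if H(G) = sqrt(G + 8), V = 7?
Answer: (61 - sqrt(15))**2 ≈ 3263.5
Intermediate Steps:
H(G) = sqrt(8 + G)
W = -21 (W = -3 - 3*6 = -3 - 18 = -21)
(W + (H(V) - 1*40))**2 = (-21 + (sqrt(8 + 7) - 1*40))**2 = (-21 + (sqrt(15) - 40))**2 = (-21 + (-40 + sqrt(15)))**2 = (-61 + sqrt(15))**2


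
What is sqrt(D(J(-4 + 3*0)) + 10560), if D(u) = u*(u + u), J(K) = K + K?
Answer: 8*sqrt(167) ≈ 103.38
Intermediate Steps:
J(K) = 2*K
D(u) = 2*u**2 (D(u) = u*(2*u) = 2*u**2)
sqrt(D(J(-4 + 3*0)) + 10560) = sqrt(2*(2*(-4 + 3*0))**2 + 10560) = sqrt(2*(2*(-4 + 0))**2 + 10560) = sqrt(2*(2*(-4))**2 + 10560) = sqrt(2*(-8)**2 + 10560) = sqrt(2*64 + 10560) = sqrt(128 + 10560) = sqrt(10688) = 8*sqrt(167)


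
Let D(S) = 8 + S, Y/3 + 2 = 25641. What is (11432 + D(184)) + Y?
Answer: 88541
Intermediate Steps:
Y = 76917 (Y = -6 + 3*25641 = -6 + 76923 = 76917)
(11432 + D(184)) + Y = (11432 + (8 + 184)) + 76917 = (11432 + 192) + 76917 = 11624 + 76917 = 88541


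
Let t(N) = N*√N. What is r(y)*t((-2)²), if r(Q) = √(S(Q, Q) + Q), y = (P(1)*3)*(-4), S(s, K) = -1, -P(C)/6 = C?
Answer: 8*√71 ≈ 67.409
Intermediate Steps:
P(C) = -6*C
y = 72 (y = (-6*1*3)*(-4) = -6*3*(-4) = -18*(-4) = 72)
t(N) = N^(3/2)
r(Q) = √(-1 + Q)
r(y)*t((-2)²) = √(-1 + 72)*((-2)²)^(3/2) = √71*4^(3/2) = √71*8 = 8*√71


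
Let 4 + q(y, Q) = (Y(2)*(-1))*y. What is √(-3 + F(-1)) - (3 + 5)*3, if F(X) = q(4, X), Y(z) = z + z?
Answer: -24 + I*√23 ≈ -24.0 + 4.7958*I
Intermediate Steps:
Y(z) = 2*z
q(y, Q) = -4 - 4*y (q(y, Q) = -4 + ((2*2)*(-1))*y = -4 + (4*(-1))*y = -4 - 4*y)
F(X) = -20 (F(X) = -4 - 4*4 = -4 - 16 = -20)
√(-3 + F(-1)) - (3 + 5)*3 = √(-3 - 20) - (3 + 5)*3 = √(-23) - 8*3 = I*√23 - 1*24 = I*√23 - 24 = -24 + I*√23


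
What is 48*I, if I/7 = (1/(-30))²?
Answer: 28/75 ≈ 0.37333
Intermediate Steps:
I = 7/900 (I = 7*(1/(-30))² = 7*(-1/30)² = 7*(1/900) = 7/900 ≈ 0.0077778)
48*I = 48*(7/900) = 28/75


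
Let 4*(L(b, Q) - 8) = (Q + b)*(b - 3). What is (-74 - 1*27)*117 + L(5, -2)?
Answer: -23615/2 ≈ -11808.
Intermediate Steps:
L(b, Q) = 8 + (-3 + b)*(Q + b)/4 (L(b, Q) = 8 + ((Q + b)*(b - 3))/4 = 8 + ((Q + b)*(-3 + b))/4 = 8 + ((-3 + b)*(Q + b))/4 = 8 + (-3 + b)*(Q + b)/4)
(-74 - 1*27)*117 + L(5, -2) = (-74 - 1*27)*117 + (8 - 3/4*(-2) - 3/4*5 + (1/4)*5**2 + (1/4)*(-2)*5) = (-74 - 27)*117 + (8 + 3/2 - 15/4 + (1/4)*25 - 5/2) = -101*117 + (8 + 3/2 - 15/4 + 25/4 - 5/2) = -11817 + 19/2 = -23615/2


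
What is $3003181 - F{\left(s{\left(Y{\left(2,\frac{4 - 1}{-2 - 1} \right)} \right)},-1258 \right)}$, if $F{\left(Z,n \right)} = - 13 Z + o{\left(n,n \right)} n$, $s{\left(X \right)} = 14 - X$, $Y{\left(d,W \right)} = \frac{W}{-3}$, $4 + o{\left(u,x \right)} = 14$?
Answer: $\frac{9047816}{3} \approx 3.0159 \cdot 10^{6}$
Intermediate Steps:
$o{\left(u,x \right)} = 10$ ($o{\left(u,x \right)} = -4 + 14 = 10$)
$Y{\left(d,W \right)} = - \frac{W}{3}$ ($Y{\left(d,W \right)} = W \left(- \frac{1}{3}\right) = - \frac{W}{3}$)
$F{\left(Z,n \right)} = - 13 Z + 10 n$
$3003181 - F{\left(s{\left(Y{\left(2,\frac{4 - 1}{-2 - 1} \right)} \right)},-1258 \right)} = 3003181 - \left(- 13 \left(14 - - \frac{\left(4 - 1\right) \frac{1}{-2 - 1}}{3}\right) + 10 \left(-1258\right)\right) = 3003181 - \left(- 13 \left(14 - - \frac{3 \frac{1}{-3}}{3}\right) - 12580\right) = 3003181 - \left(- 13 \left(14 - - \frac{3 \left(- \frac{1}{3}\right)}{3}\right) - 12580\right) = 3003181 - \left(- 13 \left(14 - \left(- \frac{1}{3}\right) \left(-1\right)\right) - 12580\right) = 3003181 - \left(- 13 \left(14 - \frac{1}{3}\right) - 12580\right) = 3003181 - \left(\left(-13\right) \frac{41}{3} - 12580\right) = 3003181 - \left(- \frac{533}{3} - 12580\right) = 3003181 - - \frac{38273}{3} = 3003181 + \frac{38273}{3} = \frac{9047816}{3}$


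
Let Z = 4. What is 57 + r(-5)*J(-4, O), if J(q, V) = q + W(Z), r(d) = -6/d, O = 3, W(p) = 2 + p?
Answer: 297/5 ≈ 59.400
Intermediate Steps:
J(q, V) = 6 + q (J(q, V) = q + (2 + 4) = q + 6 = 6 + q)
57 + r(-5)*J(-4, O) = 57 + (-6/(-5))*(6 - 4) = 57 - 6*(-⅕)*2 = 57 + (6/5)*2 = 57 + 12/5 = 297/5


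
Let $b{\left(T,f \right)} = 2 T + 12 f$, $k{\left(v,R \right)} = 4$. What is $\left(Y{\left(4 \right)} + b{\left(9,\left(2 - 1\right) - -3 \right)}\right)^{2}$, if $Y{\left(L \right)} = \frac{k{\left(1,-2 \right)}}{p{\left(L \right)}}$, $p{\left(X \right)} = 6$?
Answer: $\frac{40000}{9} \approx 4444.4$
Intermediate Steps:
$Y{\left(L \right)} = \frac{2}{3}$ ($Y{\left(L \right)} = \frac{4}{6} = 4 \cdot \frac{1}{6} = \frac{2}{3}$)
$\left(Y{\left(4 \right)} + b{\left(9,\left(2 - 1\right) - -3 \right)}\right)^{2} = \left(\frac{2}{3} + \left(2 \cdot 9 + 12 \left(\left(2 - 1\right) - -3\right)\right)\right)^{2} = \left(\frac{2}{3} + \left(18 + 12 \left(1 + 3\right)\right)\right)^{2} = \left(\frac{2}{3} + \left(18 + 12 \cdot 4\right)\right)^{2} = \left(\frac{2}{3} + \left(18 + 48\right)\right)^{2} = \left(\frac{2}{3} + 66\right)^{2} = \left(\frac{200}{3}\right)^{2} = \frac{40000}{9}$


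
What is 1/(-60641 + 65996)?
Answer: 1/5355 ≈ 0.00018674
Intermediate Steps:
1/(-60641 + 65996) = 1/5355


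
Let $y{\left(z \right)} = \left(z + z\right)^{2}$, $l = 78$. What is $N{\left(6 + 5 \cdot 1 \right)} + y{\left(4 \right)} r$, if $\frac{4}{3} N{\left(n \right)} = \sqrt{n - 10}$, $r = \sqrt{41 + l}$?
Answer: $\frac{3}{4} + 64 \sqrt{119} \approx 698.91$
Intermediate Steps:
$y{\left(z \right)} = 4 z^{2}$ ($y{\left(z \right)} = \left(2 z\right)^{2} = 4 z^{2}$)
$r = \sqrt{119}$ ($r = \sqrt{41 + 78} = \sqrt{119} \approx 10.909$)
$N{\left(n \right)} = \frac{3 \sqrt{-10 + n}}{4}$ ($N{\left(n \right)} = \frac{3 \sqrt{n - 10}}{4} = \frac{3 \sqrt{-10 + n}}{4}$)
$N{\left(6 + 5 \cdot 1 \right)} + y{\left(4 \right)} r = \frac{3 \sqrt{-10 + \left(6 + 5 \cdot 1\right)}}{4} + 4 \cdot 4^{2} \sqrt{119} = \frac{3 \sqrt{-10 + \left(6 + 5\right)}}{4} + 4 \cdot 16 \sqrt{119} = \frac{3 \sqrt{-10 + 11}}{4} + 64 \sqrt{119} = \frac{3 \sqrt{1}}{4} + 64 \sqrt{119} = \frac{3}{4} \cdot 1 + 64 \sqrt{119} = \frac{3}{4} + 64 \sqrt{119}$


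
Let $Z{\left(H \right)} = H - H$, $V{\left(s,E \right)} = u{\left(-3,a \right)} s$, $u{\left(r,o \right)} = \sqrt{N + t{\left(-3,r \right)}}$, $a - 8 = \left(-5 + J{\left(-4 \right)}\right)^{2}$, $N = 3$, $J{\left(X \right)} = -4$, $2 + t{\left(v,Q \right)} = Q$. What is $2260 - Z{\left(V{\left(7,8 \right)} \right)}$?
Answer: $2260$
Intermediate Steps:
$t{\left(v,Q \right)} = -2 + Q$
$a = 89$ ($a = 8 + \left(-5 - 4\right)^{2} = 8 + \left(-9\right)^{2} = 8 + 81 = 89$)
$u{\left(r,o \right)} = \sqrt{1 + r}$ ($u{\left(r,o \right)} = \sqrt{3 + \left(-2 + r\right)} = \sqrt{1 + r}$)
$V{\left(s,E \right)} = i s \sqrt{2}$ ($V{\left(s,E \right)} = \sqrt{1 - 3} s = \sqrt{-2} s = i \sqrt{2} s = i s \sqrt{2}$)
$Z{\left(H \right)} = 0$
$2260 - Z{\left(V{\left(7,8 \right)} \right)} = 2260 - 0 = 2260 + 0 = 2260$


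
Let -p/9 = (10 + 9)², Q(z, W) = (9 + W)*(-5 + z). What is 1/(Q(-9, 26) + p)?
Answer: -1/3739 ≈ -0.00026745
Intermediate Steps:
Q(z, W) = (-5 + z)*(9 + W)
p = -3249 (p = -9*(10 + 9)² = -9*19² = -9*361 = -3249)
1/(Q(-9, 26) + p) = 1/((-45 - 5*26 + 9*(-9) + 26*(-9)) - 3249) = 1/((-45 - 130 - 81 - 234) - 3249) = 1/(-490 - 3249) = 1/(-3739) = -1/3739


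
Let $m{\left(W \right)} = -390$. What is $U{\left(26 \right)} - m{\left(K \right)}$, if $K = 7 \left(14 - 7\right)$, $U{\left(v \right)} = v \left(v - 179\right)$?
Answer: $-3588$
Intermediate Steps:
$U{\left(v \right)} = v \left(-179 + v\right)$
$K = 49$ ($K = 7 \cdot 7 = 49$)
$U{\left(26 \right)} - m{\left(K \right)} = 26 \left(-179 + 26\right) - -390 = 26 \left(-153\right) + 390 = -3978 + 390 = -3588$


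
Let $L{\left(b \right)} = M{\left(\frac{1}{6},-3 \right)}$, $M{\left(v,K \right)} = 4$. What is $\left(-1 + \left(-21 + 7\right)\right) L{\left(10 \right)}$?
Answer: $-60$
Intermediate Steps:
$L{\left(b \right)} = 4$
$\left(-1 + \left(-21 + 7\right)\right) L{\left(10 \right)} = \left(-1 + \left(-21 + 7\right)\right) 4 = \left(-1 - 14\right) 4 = \left(-15\right) 4 = -60$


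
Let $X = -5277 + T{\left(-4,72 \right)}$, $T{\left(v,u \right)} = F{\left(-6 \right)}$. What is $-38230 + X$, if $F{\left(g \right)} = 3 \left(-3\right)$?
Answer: $-43516$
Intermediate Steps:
$F{\left(g \right)} = -9$
$T{\left(v,u \right)} = -9$
$X = -5286$ ($X = -5277 - 9 = -5286$)
$-38230 + X = -38230 - 5286 = -43516$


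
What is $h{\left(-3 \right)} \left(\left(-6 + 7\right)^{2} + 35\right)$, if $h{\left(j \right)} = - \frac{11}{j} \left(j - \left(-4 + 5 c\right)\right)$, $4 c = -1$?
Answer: $297$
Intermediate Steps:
$c = - \frac{1}{4}$ ($c = \frac{1}{4} \left(-1\right) = - \frac{1}{4} \approx -0.25$)
$h{\left(j \right)} = - \frac{11 \left(\frac{21}{4} + j\right)}{j}$ ($h{\left(j \right)} = - \frac{11}{j} \left(j + \left(4 - - \frac{5}{4}\right)\right) = - \frac{11}{j} \left(j + \left(4 + \frac{5}{4}\right)\right) = - \frac{11}{j} \left(j + \frac{21}{4}\right) = - \frac{11}{j} \left(\frac{21}{4} + j\right) = - \frac{11 \left(\frac{21}{4} + j\right)}{j}$)
$h{\left(-3 \right)} \left(\left(-6 + 7\right)^{2} + 35\right) = \left(-11 - \frac{231}{4 \left(-3\right)}\right) \left(\left(-6 + 7\right)^{2} + 35\right) = \left(-11 - - \frac{77}{4}\right) \left(1^{2} + 35\right) = \left(-11 + \frac{77}{4}\right) \left(1 + 35\right) = \frac{33}{4} \cdot 36 = 297$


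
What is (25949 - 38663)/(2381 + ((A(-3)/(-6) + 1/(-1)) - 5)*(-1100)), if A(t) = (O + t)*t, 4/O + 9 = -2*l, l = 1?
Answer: -12714/10831 ≈ -1.1739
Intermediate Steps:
O = -4/11 (O = 4/(-9 - 2*1) = 4/(-9 - 2) = 4/(-11) = 4*(-1/11) = -4/11 ≈ -0.36364)
A(t) = t*(-4/11 + t) (A(t) = (-4/11 + t)*t = t*(-4/11 + t))
(25949 - 38663)/(2381 + ((A(-3)/(-6) + 1/(-1)) - 5)*(-1100)) = (25949 - 38663)/(2381 + ((((1/11)*(-3)*(-4 + 11*(-3)))/(-6) + 1/(-1)) - 5)*(-1100)) = -12714/(2381 + ((((1/11)*(-3)*(-4 - 33))*(-⅙) + 1*(-1)) - 5)*(-1100)) = -12714/(2381 + ((((1/11)*(-3)*(-37))*(-⅙) - 1) - 5)*(-1100)) = -12714/(2381 + (((111/11)*(-⅙) - 1) - 5)*(-1100)) = -12714/(2381 + ((-37/22 - 1) - 5)*(-1100)) = -12714/(2381 + (-59/22 - 5)*(-1100)) = -12714/(2381 - 169/22*(-1100)) = -12714/(2381 + 8450) = -12714/10831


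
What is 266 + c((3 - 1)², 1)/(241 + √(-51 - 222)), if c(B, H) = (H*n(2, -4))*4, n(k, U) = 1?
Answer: 7761564/29177 - 2*I*√273/29177 ≈ 266.02 - 0.0011326*I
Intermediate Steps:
c(B, H) = 4*H (c(B, H) = (H*1)*4 = H*4 = 4*H)
266 + c((3 - 1)², 1)/(241 + √(-51 - 222)) = 266 + (4*1)/(241 + √(-51 - 222)) = 266 + 4/(241 + √(-273)) = 266 + 4/(241 + I*√273)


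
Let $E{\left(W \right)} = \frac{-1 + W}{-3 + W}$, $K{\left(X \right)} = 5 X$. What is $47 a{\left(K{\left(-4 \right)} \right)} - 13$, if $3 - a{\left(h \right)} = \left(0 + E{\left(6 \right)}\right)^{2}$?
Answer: $- \frac{23}{9} \approx -2.5556$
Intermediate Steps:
$E{\left(W \right)} = \frac{-1 + W}{-3 + W}$
$a{\left(h \right)} = \frac{2}{9}$ ($a{\left(h \right)} = 3 - \left(0 + \frac{-1 + 6}{-3 + 6}\right)^{2} = 3 - \left(0 + \frac{1}{3} \cdot 5\right)^{2} = 3 - \left(0 + \frac{5}{3}\right)^{2} = 3 - \left(\frac{5}{3}\right)^{2} = 3 - \frac{25}{9} = \frac{2}{9}$)
$47 a{\left(K{\left(-4 \right)} \right)} - 13 = 47 \cdot \frac{2}{9} - 13 = \frac{94}{9} - 13 = - \frac{23}{9}$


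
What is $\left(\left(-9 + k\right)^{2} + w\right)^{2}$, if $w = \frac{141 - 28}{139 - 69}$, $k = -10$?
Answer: $\frac{644296689}{4900} \approx 1.3149 \cdot 10^{5}$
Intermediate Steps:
$w = \frac{113}{70} \approx 1.6143$
$\left(\left(-9 + k\right)^{2} + w\right)^{2} = \left(\left(-9 - 10\right)^{2} + \frac{113}{70}\right)^{2} = \left(\left(-19\right)^{2} + \frac{113}{70}\right)^{2} = \left(361 + \frac{113}{70}\right)^{2} = \left(\frac{25383}{70}\right)^{2} = \frac{644296689}{4900}$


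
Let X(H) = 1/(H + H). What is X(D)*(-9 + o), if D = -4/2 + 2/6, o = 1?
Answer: 12/5 ≈ 2.4000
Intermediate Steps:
D = -5/3 (D = -4*½ + 2*(⅙) = -2 + ⅓ = -5/3 ≈ -1.6667)
X(H) = 1/(2*H)
X(D)*(-9 + o) = (1/(2*(-5/3)))*(-9 + 1) = ((½)*(-⅗))*(-8) = -3/10*(-8) = 12/5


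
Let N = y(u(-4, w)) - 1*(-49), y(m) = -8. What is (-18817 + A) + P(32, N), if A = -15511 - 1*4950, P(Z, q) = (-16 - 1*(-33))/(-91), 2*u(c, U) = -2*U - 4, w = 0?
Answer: -3574315/91 ≈ -39278.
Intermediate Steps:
u(c, U) = -2 - U (u(c, U) = (-2*U - 4)/2 = (-4 - 2*U)/2 = -2 - U)
N = 41 (N = -8 - 1*(-49) = -8 + 49 = 41)
P(Z, q) = -17/91 (P(Z, q) = (-16 + 33)*(-1/91) = 17*(-1/91) = -17/91)
A = -20461 (A = -15511 - 4950 = -20461)
(-18817 + A) + P(32, N) = (-18817 - 20461) - 17/91 = -39278 - 17/91 = -3574315/91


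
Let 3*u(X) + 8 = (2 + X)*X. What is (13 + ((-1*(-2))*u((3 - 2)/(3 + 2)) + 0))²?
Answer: 39601/625 ≈ 63.362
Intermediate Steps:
u(X) = -8/3 + X*(2 + X)/3 (u(X) = -8/3 + ((2 + X)*X)/3 = -8/3 + (X*(2 + X))/3 = -8/3 + X*(2 + X)/3)
(13 + ((-1*(-2))*u((3 - 2)/(3 + 2)) + 0))² = (13 + ((-1*(-2))*(-8/3 + ((3 - 2)/(3 + 2))²/3 + 2*((3 - 2)/(3 + 2))/3) + 0))² = (13 + (2*(-8/3 + (1/5)²/3 + 2*(1/5)/3) + 0))² = (13 + (2*(-8/3 + (1*(⅕))²/3 + 2*(1*(⅕))/3) + 0))² = (13 + (2*(-8/3 + (⅕)²/3 + (⅔)*(⅕)) + 0))² = (13 + (2*(-8/3 + (⅓)*(1/25) + 2/15) + 0))² = (13 + (2*(-8/3 + 1/75 + 2/15) + 0))² = (13 + (2*(-63/25) + 0))² = (13 + (-126/25 + 0))² = (13 - 126/25)² = (199/25)² = 39601/625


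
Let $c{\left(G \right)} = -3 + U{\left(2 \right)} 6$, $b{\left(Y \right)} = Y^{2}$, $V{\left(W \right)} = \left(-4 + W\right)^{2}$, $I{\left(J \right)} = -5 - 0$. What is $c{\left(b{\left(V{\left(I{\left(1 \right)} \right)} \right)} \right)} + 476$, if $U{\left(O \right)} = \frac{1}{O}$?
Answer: $476$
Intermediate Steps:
$I{\left(J \right)} = -5$ ($I{\left(J \right)} = -5 + 0 = -5$)
$c{\left(G \right)} = 0$ ($c{\left(G \right)} = -3 + \frac{1}{2} \cdot 6 = -3 + 3 = 0$)
$c{\left(b{\left(V{\left(I{\left(1 \right)} \right)} \right)} \right)} + 476 = 0 + 476 = 476$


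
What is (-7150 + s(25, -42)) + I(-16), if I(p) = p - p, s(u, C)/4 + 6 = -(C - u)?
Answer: -6906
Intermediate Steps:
s(u, C) = -24 - 4*C + 4*u (s(u, C) = -24 + 4*(-(C - u)) = -24 + 4*(u - C) = -24 + (-4*C + 4*u) = -24 - 4*C + 4*u)
I(p) = 0
(-7150 + s(25, -42)) + I(-16) = (-7150 + (-24 - 4*(-42) + 4*25)) + 0 = (-7150 + (-24 + 168 + 100)) + 0 = (-7150 + 244) + 0 = -6906 + 0 = -6906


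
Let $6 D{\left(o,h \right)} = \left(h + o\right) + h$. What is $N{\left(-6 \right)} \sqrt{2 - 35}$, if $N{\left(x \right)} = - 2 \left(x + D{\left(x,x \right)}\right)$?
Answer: $18 i \sqrt{33} \approx 103.4 i$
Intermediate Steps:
$D{\left(o,h \right)} = \frac{h}{3} + \frac{o}{6}$ ($D{\left(o,h \right)} = \frac{\left(h + o\right) + h}{6} = \frac{o + 2 h}{6} = \frac{h}{3} + \frac{o}{6}$)
$N{\left(x \right)} = - 3 x$ ($N{\left(x \right)} = - 2 \left(x + \left(\frac{x}{3} + \frac{x}{6}\right)\right) = - 2 \left(x + \frac{x}{2}\right) = - 2 \frac{3 x}{2} = - 3 x$)
$N{\left(-6 \right)} \sqrt{2 - 35} = \left(-3\right) \left(-6\right) \sqrt{2 - 35} = 18 \sqrt{-33} = 18 i \sqrt{33}$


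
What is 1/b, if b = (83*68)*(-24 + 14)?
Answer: -1/56440 ≈ -1.7718e-5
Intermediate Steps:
b = -56440 (b = 5644*(-10) = -56440)
1/b = 1/(-56440) = -1/56440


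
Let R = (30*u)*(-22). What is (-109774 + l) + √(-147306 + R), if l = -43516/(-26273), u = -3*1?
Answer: -67070902/611 + I*√145326 ≈ -1.0977e+5 + 381.22*I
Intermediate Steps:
u = -3
R = 1980 (R = (30*(-3))*(-22) = -90*(-22) = 1980)
l = 1012/611 (l = -43516*(-1/26273) = 1012/611 ≈ 1.6563)
(-109774 + l) + √(-147306 + R) = (-109774 + 1012/611) + √(-147306 + 1980) = -67070902/611 + √(-145326) = -67070902/611 + I*√145326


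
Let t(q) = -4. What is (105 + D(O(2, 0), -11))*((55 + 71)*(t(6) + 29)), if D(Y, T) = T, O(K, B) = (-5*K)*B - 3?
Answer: 296100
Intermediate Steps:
O(K, B) = -3 - 5*B*K (O(K, B) = -5*B*K - 3 = -3 - 5*B*K)
(105 + D(O(2, 0), -11))*((55 + 71)*(t(6) + 29)) = (105 - 11)*((55 + 71)*(-4 + 29)) = 94*(126*25) = 94*3150 = 296100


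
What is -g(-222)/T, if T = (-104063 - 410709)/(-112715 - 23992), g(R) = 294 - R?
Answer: -17635203/128693 ≈ -137.03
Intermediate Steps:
T = 514772/136707 (T = -514772/(-136707) = -514772*(-1/136707) = 514772/136707 ≈ 3.7655)
-g(-222)/T = -(294 - 1*(-222))/514772/136707 = -(294 + 222)*136707/514772 = -516*136707/514772 = -1*17635203/128693 = -17635203/128693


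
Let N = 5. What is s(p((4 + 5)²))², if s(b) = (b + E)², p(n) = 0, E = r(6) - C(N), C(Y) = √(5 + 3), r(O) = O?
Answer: 3088 - 2112*√2 ≈ 101.18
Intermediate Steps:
C(Y) = 2*√2 (C(Y) = √8 = 2*√2)
E = 6 - 2*√2 ≈ 3.1716
s(b) = (6 + b - 2*√2)² (s(b) = (b + (6 - 2*√2))² = (6 + b - 2*√2)²)
s(p((4 + 5)²))² = ((6 + 0 - 2*√2)²)² = ((6 - 2*√2)²)² = (6 - 2*√2)⁴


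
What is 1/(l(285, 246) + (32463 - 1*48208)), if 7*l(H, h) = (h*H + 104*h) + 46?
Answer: -7/14475 ≈ -0.00048359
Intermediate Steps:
l(H, h) = 46/7 + 104*h/7 + H*h/7 (l(H, h) = ((h*H + 104*h) + 46)/7 = ((H*h + 104*h) + 46)/7 = ((104*h + H*h) + 46)/7 = (46 + 104*h + H*h)/7 = 46/7 + 104*h/7 + H*h/7)
1/(l(285, 246) + (32463 - 1*48208)) = 1/((46/7 + (104/7)*246 + (⅐)*285*246) + (32463 - 1*48208)) = 1/((46/7 + 25584/7 + 70110/7) + (32463 - 48208)) = 1/(95740/7 - 15745) = 1/(-14475/7) = -7/14475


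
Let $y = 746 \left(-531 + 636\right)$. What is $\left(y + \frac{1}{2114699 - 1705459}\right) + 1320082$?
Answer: $\frac{572286126881}{409240} \approx 1.3984 \cdot 10^{6}$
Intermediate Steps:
$y = 78330$ ($y = 746 \cdot 105 = 78330$)
$\left(y + \frac{1}{2114699 - 1705459}\right) + 1320082 = \left(78330 + \frac{1}{2114699 - 1705459}\right) + 1320082 = \left(78330 + \frac{1}{409240}\right) + 1320082 = \frac{32055769201}{409240} + 1320082 = \frac{572286126881}{409240}$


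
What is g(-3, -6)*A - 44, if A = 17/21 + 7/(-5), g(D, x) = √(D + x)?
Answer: -44 - 62*I/35 ≈ -44.0 - 1.7714*I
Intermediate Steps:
A = -62/105 (A = 17*(1/21) + 7*(-⅕) = 17/21 - 7/5 = -62/105 ≈ -0.59048)
g(-3, -6)*A - 44 = √(-3 - 6)*(-62/105) - 44 = √(-9)*(-62/105) - 44 = (3*I)*(-62/105) - 44 = -62*I/35 - 44 = -44 - 62*I/35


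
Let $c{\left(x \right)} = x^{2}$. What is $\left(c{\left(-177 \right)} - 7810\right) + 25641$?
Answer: $49160$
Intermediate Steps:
$\left(c{\left(-177 \right)} - 7810\right) + 25641 = \left(\left(-177\right)^{2} - 7810\right) + 25641 = \left(31329 - 7810\right) + 25641 = 23519 + 25641 = 49160$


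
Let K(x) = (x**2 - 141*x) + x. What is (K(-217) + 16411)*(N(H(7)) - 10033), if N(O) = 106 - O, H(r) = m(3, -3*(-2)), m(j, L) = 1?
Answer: -932040640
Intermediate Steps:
H(r) = 1
K(x) = x**2 - 140*x
(K(-217) + 16411)*(N(H(7)) - 10033) = (-217*(-140 - 217) + 16411)*((106 - 1*1) - 10033) = (-217*(-357) + 16411)*((106 - 1) - 10033) = (77469 + 16411)*(105 - 10033) = 93880*(-9928) = -932040640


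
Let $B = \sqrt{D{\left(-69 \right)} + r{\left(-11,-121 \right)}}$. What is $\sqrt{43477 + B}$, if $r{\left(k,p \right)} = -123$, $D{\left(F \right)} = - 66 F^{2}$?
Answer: $\sqrt{43477 + i \sqrt{314349}} \approx 208.52 + 1.344 i$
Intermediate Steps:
$B = i \sqrt{314349}$ ($B = \sqrt{- 66 \left(-69\right)^{2} - 123} = \sqrt{\left(-66\right) 4761 - 123} = \sqrt{-314226 - 123} = \sqrt{-314349} = i \sqrt{314349} \approx 560.67 i$)
$\sqrt{43477 + B} = \sqrt{43477 + i \sqrt{314349}}$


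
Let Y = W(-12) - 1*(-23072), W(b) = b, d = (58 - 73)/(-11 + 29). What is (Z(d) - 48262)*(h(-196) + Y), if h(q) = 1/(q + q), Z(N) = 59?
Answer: -435731934357/392 ≈ -1.1116e+9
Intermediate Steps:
d = -5/6 (d = -15/18 = -15*1/18 = -5/6 ≈ -0.83333)
h(q) = 1/(2*q)
Y = 23060 (Y = -12 - 1*(-23072) = -12 + 23072 = 23060)
(Z(d) - 48262)*(h(-196) + Y) = (59 - 48262)*((1/2)/(-196) + 23060) = -48203*((1/2)*(-1/196) + 23060) = -48203*(-1/392 + 23060) = -48203*9039519/392 = -435731934357/392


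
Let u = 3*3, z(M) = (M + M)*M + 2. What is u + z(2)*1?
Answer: 19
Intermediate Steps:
z(M) = 2 + 2*M**2 (z(M) = (2*M)*M + 2 = 2*M**2 + 2 = 2 + 2*M**2)
u = 9
u + z(2)*1 = 9 + (2 + 2*2**2)*1 = 9 + (2 + 2*4)*1 = 9 + (2 + 8)*1 = 9 + 10*1 = 9 + 10 = 19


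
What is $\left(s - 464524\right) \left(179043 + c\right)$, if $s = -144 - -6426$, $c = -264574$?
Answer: $39193896502$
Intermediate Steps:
$s = 6282$ ($s = -144 + 6426 = 6282$)
$\left(s - 464524\right) \left(179043 + c\right) = \left(6282 - 464524\right) \left(179043 - 264574\right) = \left(-458242\right) \left(-85531\right) = 39193896502$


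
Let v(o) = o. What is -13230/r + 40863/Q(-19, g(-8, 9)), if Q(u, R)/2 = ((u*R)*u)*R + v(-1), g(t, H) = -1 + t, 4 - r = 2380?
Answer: 4031393/643280 ≈ 6.2669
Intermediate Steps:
r = -2376 (r = 4 - 1*2380 = 4 - 2380 = -2376)
Q(u, R) = -2 + 2*R²*u² (Q(u, R) = 2*(((u*R)*u)*R - 1) = 2*(((R*u)*u)*R - 1) = 2*((R*u²)*R - 1) = 2*(R²*u² - 1) = 2*(-1 + R²*u²) = -2 + 2*R²*u²)
-13230/r + 40863/Q(-19, g(-8, 9)) = -13230/(-2376) + 40863/(-2 + 2*(-1 - 8)²*(-19)²) = -13230*(-1/2376) + 40863/(-2 + 2*(-9)²*361) = 245/44 + 40863/(-2 + 2*81*361) = 245/44 + 40863/(-2 + 58482) = 245/44 + 40863/58480 = 4031393/643280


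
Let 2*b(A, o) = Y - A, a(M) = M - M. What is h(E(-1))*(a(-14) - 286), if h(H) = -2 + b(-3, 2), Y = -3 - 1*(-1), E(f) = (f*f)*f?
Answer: 429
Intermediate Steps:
E(f) = f**3 (E(f) = f**2*f = f**3)
a(M) = 0
Y = -2 (Y = -3 + 1 = -2)
b(A, o) = -1 - A/2 (b(A, o) = (-2 - A)/2 = -1 - A/2)
h(H) = -3/2 (h(H) = -2 + (-1 - 1/2*(-3)) = -2 + (-1 + 3/2) = -2 + 1/2 = -3/2)
h(E(-1))*(a(-14) - 286) = -3*(0 - 286)/2 = -3/2*(-286) = 429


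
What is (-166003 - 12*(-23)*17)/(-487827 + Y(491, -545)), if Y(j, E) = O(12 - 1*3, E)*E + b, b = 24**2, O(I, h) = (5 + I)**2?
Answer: 161311/594071 ≈ 0.27153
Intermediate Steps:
b = 576
Y(j, E) = 576 + 196*E (Y(j, E) = (5 + (12 - 1*3))**2*E + 576 = (5 + (12 - 3))**2*E + 576 = (5 + 9)**2*E + 576 = 14**2*E + 576 = 196*E + 576 = 576 + 196*E)
(-166003 - 12*(-23)*17)/(-487827 + Y(491, -545)) = (-166003 - 12*(-23)*17)/(-487827 + (576 + 196*(-545))) = (-166003 + 276*17)/(-487827 + (576 - 106820)) = (-166003 + 4692)/(-487827 - 106244) = -161311/(-594071) = -161311*(-1/594071) = 161311/594071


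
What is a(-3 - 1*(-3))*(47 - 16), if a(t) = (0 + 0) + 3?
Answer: 93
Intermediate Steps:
a(t) = 3 (a(t) = 0 + 3 = 3)
a(-3 - 1*(-3))*(47 - 16) = 3*(47 - 16) = 3*31 = 93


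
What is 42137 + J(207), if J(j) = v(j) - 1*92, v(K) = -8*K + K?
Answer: 40596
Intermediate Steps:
v(K) = -7*K
J(j) = -92 - 7*j (J(j) = -7*j - 1*92 = -7*j - 92 = -92 - 7*j)
42137 + J(207) = 42137 + (-92 - 7*207) = 42137 + (-92 - 1449) = 42137 - 1541 = 40596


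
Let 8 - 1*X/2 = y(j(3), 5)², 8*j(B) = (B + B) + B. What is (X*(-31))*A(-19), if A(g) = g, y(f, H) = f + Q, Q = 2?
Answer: -66557/32 ≈ -2079.9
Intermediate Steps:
j(B) = 3*B/8 (j(B) = ((B + B) + B)/8 = (2*B + B)/8 = (3*B)/8 = 3*B/8)
y(f, H) = 2 + f (y(f, H) = f + 2 = 2 + f)
X = -113/32 (X = 16 - 2*(2 + (3/8)*3)² = 16 - 2*(2 + 9/8)² = 16 - 2*(25/8)² = 16 - 2*625/64 = 16 - 625/32 = -113/32 ≈ -3.5313)
(X*(-31))*A(-19) = -113/32*(-31)*(-19) = (3503/32)*(-19) = -66557/32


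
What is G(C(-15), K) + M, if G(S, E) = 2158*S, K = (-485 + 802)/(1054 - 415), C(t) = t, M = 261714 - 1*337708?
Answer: -108364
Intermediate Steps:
M = -75994 (M = 261714 - 337708 = -75994)
K = 317/639 ≈ 0.49609
G(C(-15), K) + M = 2158*(-15) - 75994 = -32370 - 75994 = -108364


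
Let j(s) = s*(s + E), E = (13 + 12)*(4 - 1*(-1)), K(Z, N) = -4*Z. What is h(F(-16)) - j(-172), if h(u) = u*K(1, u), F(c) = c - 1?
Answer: -8016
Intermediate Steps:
F(c) = -1 + c
E = 125 (E = 25*(4 + 1) = 25*5 = 125)
h(u) = -4*u (h(u) = u*(-4*1) = u*(-4) = -4*u)
j(s) = s*(125 + s) (j(s) = s*(s + 125) = s*(125 + s))
h(F(-16)) - j(-172) = -4*(-1 - 16) - (-172)*(125 - 172) = -4*(-17) - (-172)*(-47) = 68 - 1*8084 = 68 - 8084 = -8016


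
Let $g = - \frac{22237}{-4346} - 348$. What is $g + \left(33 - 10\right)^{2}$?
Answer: $\frac{808863}{4346} \approx 186.12$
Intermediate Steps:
$g = - \frac{1490171}{4346}$ ($g = \left(-22237\right) \left(- \frac{1}{4346}\right) - 348 = \frac{22237}{4346} - 348 = - \frac{1490171}{4346} \approx -342.88$)
$g + \left(33 - 10\right)^{2} = - \frac{1490171}{4346} + \left(33 - 10\right)^{2} = - \frac{1490171}{4346} + 23^{2} = - \frac{1490171}{4346} + 529 = \frac{808863}{4346}$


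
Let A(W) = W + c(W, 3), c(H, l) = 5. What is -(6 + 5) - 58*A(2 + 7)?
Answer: -823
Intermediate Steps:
A(W) = 5 + W (A(W) = W + 5 = 5 + W)
-(6 + 5) - 58*A(2 + 7) = -(6 + 5) - 58*(5 + (2 + 7)) = -1*11 - 58*(5 + 9) = -11 - 58*14 = -11 - 812 = -823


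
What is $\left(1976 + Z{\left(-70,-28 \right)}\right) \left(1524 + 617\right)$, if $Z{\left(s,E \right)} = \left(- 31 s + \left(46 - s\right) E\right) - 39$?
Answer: $1839119$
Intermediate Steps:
$Z{\left(s,E \right)} = -39 - 31 s + E \left(46 - s\right)$ ($Z{\left(s,E \right)} = \left(- 31 s + E \left(46 - s\right)\right) - 39 = -39 - 31 s + E \left(46 - s\right)$)
$\left(1976 + Z{\left(-70,-28 \right)}\right) \left(1524 + 617\right) = \left(1976 - \left(-843 + 1960\right)\right) \left(1524 + 617\right) = \left(1976 - 1117\right) 2141 = 859 \cdot 2141 = 1839119$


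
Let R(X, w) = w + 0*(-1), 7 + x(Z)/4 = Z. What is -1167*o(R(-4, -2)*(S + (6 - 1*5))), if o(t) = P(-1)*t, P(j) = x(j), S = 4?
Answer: -373440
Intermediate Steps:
x(Z) = -28 + 4*Z
R(X, w) = w (R(X, w) = w + 0 = w)
P(j) = -28 + 4*j
o(t) = -32*t (o(t) = (-28 + 4*(-1))*t = (-28 - 4)*t = -32*t)
-1167*o(R(-4, -2)*(S + (6 - 1*5))) = -(-37344)*(-2*(4 + (6 - 1*5))) = -(-37344)*(-2*(4 + (6 - 5))) = -(-37344)*(-2*(4 + 1)) = -(-37344)*(-2*5) = -(-37344)*(-10) = -1167*320 = -373440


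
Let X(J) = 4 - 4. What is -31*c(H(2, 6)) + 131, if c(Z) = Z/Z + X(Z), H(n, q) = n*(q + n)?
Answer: 100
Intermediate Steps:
H(n, q) = n*(n + q)
X(J) = 0
c(Z) = 1 (c(Z) = Z/Z + 0 = 1 + 0 = 1)
-31*c(H(2, 6)) + 131 = -31*1 + 131 = -31 + 131 = 100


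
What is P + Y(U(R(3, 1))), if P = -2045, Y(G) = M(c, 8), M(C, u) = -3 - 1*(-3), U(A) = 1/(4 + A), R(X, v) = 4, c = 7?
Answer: -2045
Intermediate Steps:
M(C, u) = 0 (M(C, u) = -3 + 3 = 0)
Y(G) = 0
P + Y(U(R(3, 1))) = -2045 + 0 = -2045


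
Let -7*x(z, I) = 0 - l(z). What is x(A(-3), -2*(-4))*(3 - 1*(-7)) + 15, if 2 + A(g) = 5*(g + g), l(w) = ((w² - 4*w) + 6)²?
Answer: 13409745/7 ≈ 1.9157e+6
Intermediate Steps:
l(w) = (6 + w² - 4*w)²
A(g) = -2 + 10*g (A(g) = -2 + 5*(g + g) = -2 + 5*(2*g) = -2 + 10*g)
x(z, I) = (6 + z² - 4*z)²/7 (x(z, I) = -(0 - (6 + z² - 4*z)²)/7 = -(-1)*(6 + z² - 4*z)²/7 = (6 + z² - 4*z)²/7)
x(A(-3), -2*(-4))*(3 - 1*(-7)) + 15 = ((6 + (-2 + 10*(-3))² - 4*(-2 + 10*(-3)))²/7)*(3 - 1*(-7)) + 15 = ((6 + (-2 - 30)² - 4*(-2 - 30))²/7)*(3 + 7) + 15 = ((6 + (-32)² - 4*(-32))²/7)*10 + 15 = ((6 + 1024 + 128)²/7)*10 + 15 = ((⅐)*1158²)*10 + 15 = ((⅐)*1340964)*10 + 15 = (1340964/7)*10 + 15 = 13409640/7 + 15 = 13409745/7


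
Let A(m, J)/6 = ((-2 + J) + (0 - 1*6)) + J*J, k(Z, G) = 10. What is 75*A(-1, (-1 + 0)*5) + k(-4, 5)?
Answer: 5410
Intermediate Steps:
A(m, J) = -48 + 6*J + 6*J² (A(m, J) = 6*(((-2 + J) + (0 - 1*6)) + J*J) = 6*(((-2 + J) + (0 - 6)) + J²) = 6*(((-2 + J) - 6) + J²) = 6*((-8 + J) + J²) = 6*(-8 + J + J²) = -48 + 6*J + 6*J²)
75*A(-1, (-1 + 0)*5) + k(-4, 5) = 75*(-48 + 6*((-1 + 0)*5) + 6*((-1 + 0)*5)²) + 10 = 75*(-48 + 6*(-1*5) + 6*(-1*5)²) + 10 = 75*(-48 + 6*(-5) + 6*(-5)²) + 10 = 75*(-48 - 30 + 6*25) + 10 = 75*(-48 - 30 + 150) + 10 = 75*72 + 10 = 5400 + 10 = 5410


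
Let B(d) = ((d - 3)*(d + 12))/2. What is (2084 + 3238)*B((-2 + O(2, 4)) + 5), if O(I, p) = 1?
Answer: 42576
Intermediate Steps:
B(d) = (-3 + d)*(12 + d)/2 (B(d) = ((-3 + d)*(12 + d))*(1/2) = (-3 + d)*(12 + d)/2)
(2084 + 3238)*B((-2 + O(2, 4)) + 5) = (2084 + 3238)*(-18 + ((-2 + 1) + 5)**2/2 + 9*((-2 + 1) + 5)/2) = 5322*(-18 + (-1 + 5)**2/2 + 9*(-1 + 5)/2) = 5322*(-18 + (1/2)*4**2 + (9/2)*4) = 5322*(-18 + (1/2)*16 + 18) = 5322*(-18 + 8 + 18) = 5322*8 = 42576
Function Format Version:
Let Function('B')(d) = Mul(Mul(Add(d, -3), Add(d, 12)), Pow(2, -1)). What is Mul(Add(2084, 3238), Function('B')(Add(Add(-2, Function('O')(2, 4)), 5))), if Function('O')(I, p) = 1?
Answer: 42576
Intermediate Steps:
Function('B')(d) = Mul(Rational(1, 2), Add(-3, d), Add(12, d)) (Function('B')(d) = Mul(Mul(Add(-3, d), Add(12, d)), Rational(1, 2)) = Mul(Rational(1, 2), Add(-3, d), Add(12, d)))
Mul(Add(2084, 3238), Function('B')(Add(Add(-2, Function('O')(2, 4)), 5))) = Mul(Add(2084, 3238), Add(-18, Mul(Rational(1, 2), Pow(Add(Add(-2, 1), 5), 2)), Mul(Rational(9, 2), Add(Add(-2, 1), 5)))) = Mul(5322, Add(-18, Mul(Rational(1, 2), Pow(Add(-1, 5), 2)), Mul(Rational(9, 2), Add(-1, 5)))) = Mul(5322, Add(-18, Mul(Rational(1, 2), Pow(4, 2)), Mul(Rational(9, 2), 4))) = Mul(5322, Add(-18, Mul(Rational(1, 2), 16), 18)) = Mul(5322, Add(-18, 8, 18)) = Mul(5322, 8) = 42576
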